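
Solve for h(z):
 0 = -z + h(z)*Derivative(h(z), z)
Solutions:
 h(z) = -sqrt(C1 + z^2)
 h(z) = sqrt(C1 + z^2)


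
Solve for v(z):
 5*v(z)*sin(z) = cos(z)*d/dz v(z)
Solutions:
 v(z) = C1/cos(z)^5


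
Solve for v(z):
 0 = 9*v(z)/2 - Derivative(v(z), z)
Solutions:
 v(z) = C1*exp(9*z/2)


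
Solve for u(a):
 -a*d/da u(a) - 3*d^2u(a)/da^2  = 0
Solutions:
 u(a) = C1 + C2*erf(sqrt(6)*a/6)


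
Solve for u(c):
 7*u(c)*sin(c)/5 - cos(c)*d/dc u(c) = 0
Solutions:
 u(c) = C1/cos(c)^(7/5)


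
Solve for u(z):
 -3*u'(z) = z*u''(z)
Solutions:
 u(z) = C1 + C2/z^2


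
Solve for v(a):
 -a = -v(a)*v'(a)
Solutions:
 v(a) = -sqrt(C1 + a^2)
 v(a) = sqrt(C1 + a^2)


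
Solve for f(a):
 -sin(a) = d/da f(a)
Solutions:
 f(a) = C1 + cos(a)


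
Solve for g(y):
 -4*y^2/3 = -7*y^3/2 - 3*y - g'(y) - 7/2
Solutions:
 g(y) = C1 - 7*y^4/8 + 4*y^3/9 - 3*y^2/2 - 7*y/2


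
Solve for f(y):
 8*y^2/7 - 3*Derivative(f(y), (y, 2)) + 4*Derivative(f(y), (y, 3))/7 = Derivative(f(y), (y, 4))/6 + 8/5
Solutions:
 f(y) = C1 + C2*y + 2*y^4/63 + 32*y^3/1323 - 12688*y^2/46305 + (C3*sin(3*sqrt(82)*y/7) + C4*cos(3*sqrt(82)*y/7))*exp(12*y/7)


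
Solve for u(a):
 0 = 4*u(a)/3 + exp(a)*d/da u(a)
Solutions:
 u(a) = C1*exp(4*exp(-a)/3)


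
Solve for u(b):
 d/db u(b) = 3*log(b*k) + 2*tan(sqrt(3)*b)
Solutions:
 u(b) = C1 + 3*b*log(b*k) - 3*b - 2*sqrt(3)*log(cos(sqrt(3)*b))/3


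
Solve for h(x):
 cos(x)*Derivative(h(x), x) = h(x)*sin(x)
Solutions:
 h(x) = C1/cos(x)


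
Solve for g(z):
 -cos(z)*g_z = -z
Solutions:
 g(z) = C1 + Integral(z/cos(z), z)


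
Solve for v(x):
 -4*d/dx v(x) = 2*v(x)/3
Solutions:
 v(x) = C1*exp(-x/6)


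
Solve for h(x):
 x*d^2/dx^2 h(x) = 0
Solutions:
 h(x) = C1 + C2*x


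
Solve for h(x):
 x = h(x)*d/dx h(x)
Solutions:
 h(x) = -sqrt(C1 + x^2)
 h(x) = sqrt(C1 + x^2)


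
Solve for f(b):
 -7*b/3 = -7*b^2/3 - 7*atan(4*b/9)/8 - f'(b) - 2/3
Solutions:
 f(b) = C1 - 7*b^3/9 + 7*b^2/6 - 7*b*atan(4*b/9)/8 - 2*b/3 + 63*log(16*b^2 + 81)/64


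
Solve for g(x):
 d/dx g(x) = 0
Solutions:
 g(x) = C1


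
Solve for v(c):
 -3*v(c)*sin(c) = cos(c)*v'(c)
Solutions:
 v(c) = C1*cos(c)^3


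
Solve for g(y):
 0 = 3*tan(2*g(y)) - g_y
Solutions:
 g(y) = -asin(C1*exp(6*y))/2 + pi/2
 g(y) = asin(C1*exp(6*y))/2


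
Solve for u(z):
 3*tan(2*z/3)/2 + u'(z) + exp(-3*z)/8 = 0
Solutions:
 u(z) = C1 - 9*log(tan(2*z/3)^2 + 1)/8 + exp(-3*z)/24


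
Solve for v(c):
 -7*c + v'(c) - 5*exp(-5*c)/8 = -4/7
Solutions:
 v(c) = C1 + 7*c^2/2 - 4*c/7 - exp(-5*c)/8


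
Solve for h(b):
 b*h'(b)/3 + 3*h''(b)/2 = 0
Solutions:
 h(b) = C1 + C2*erf(b/3)


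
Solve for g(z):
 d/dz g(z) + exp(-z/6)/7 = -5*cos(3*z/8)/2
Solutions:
 g(z) = C1 - 20*sin(3*z/8)/3 + 6*exp(-z/6)/7


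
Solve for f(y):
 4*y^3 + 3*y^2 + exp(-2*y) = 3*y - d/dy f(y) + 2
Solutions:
 f(y) = C1 - y^4 - y^3 + 3*y^2/2 + 2*y + exp(-2*y)/2


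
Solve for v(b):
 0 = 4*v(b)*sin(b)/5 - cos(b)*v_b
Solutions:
 v(b) = C1/cos(b)^(4/5)


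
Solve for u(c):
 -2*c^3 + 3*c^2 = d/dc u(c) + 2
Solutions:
 u(c) = C1 - c^4/2 + c^3 - 2*c


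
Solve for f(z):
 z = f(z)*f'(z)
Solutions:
 f(z) = -sqrt(C1 + z^2)
 f(z) = sqrt(C1 + z^2)


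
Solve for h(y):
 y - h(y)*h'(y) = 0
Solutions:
 h(y) = -sqrt(C1 + y^2)
 h(y) = sqrt(C1 + y^2)


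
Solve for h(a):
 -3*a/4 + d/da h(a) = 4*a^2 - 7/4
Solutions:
 h(a) = C1 + 4*a^3/3 + 3*a^2/8 - 7*a/4


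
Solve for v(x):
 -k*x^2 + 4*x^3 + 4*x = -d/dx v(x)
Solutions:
 v(x) = C1 + k*x^3/3 - x^4 - 2*x^2


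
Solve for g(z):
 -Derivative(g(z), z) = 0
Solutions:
 g(z) = C1


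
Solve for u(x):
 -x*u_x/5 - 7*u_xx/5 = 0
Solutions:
 u(x) = C1 + C2*erf(sqrt(14)*x/14)


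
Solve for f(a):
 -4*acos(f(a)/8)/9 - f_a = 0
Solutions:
 Integral(1/acos(_y/8), (_y, f(a))) = C1 - 4*a/9


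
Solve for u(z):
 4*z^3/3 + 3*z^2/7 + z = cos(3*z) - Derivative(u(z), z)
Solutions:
 u(z) = C1 - z^4/3 - z^3/7 - z^2/2 + sin(3*z)/3


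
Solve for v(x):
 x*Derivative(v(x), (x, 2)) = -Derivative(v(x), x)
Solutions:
 v(x) = C1 + C2*log(x)


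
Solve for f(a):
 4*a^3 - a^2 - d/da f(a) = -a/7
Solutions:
 f(a) = C1 + a^4 - a^3/3 + a^2/14


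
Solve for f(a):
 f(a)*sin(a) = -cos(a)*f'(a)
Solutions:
 f(a) = C1*cos(a)


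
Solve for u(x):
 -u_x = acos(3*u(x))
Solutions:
 Integral(1/acos(3*_y), (_y, u(x))) = C1 - x


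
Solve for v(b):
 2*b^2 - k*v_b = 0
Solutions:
 v(b) = C1 + 2*b^3/(3*k)


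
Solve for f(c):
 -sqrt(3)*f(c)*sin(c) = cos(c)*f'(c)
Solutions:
 f(c) = C1*cos(c)^(sqrt(3))


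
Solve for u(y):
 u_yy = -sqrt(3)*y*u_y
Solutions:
 u(y) = C1 + C2*erf(sqrt(2)*3^(1/4)*y/2)


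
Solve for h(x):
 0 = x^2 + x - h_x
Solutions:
 h(x) = C1 + x^3/3 + x^2/2


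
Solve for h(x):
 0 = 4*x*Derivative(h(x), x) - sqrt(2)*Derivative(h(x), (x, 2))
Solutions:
 h(x) = C1 + C2*erfi(2^(1/4)*x)


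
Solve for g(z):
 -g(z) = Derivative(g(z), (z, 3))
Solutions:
 g(z) = C3*exp(-z) + (C1*sin(sqrt(3)*z/2) + C2*cos(sqrt(3)*z/2))*exp(z/2)


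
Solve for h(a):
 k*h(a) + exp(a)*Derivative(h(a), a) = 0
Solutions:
 h(a) = C1*exp(k*exp(-a))


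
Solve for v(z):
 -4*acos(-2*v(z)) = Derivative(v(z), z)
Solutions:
 Integral(1/acos(-2*_y), (_y, v(z))) = C1 - 4*z


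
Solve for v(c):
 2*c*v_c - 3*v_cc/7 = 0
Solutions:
 v(c) = C1 + C2*erfi(sqrt(21)*c/3)


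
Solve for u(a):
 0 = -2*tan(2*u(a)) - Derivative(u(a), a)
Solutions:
 u(a) = -asin(C1*exp(-4*a))/2 + pi/2
 u(a) = asin(C1*exp(-4*a))/2


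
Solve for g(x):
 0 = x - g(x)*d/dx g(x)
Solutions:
 g(x) = -sqrt(C1 + x^2)
 g(x) = sqrt(C1 + x^2)


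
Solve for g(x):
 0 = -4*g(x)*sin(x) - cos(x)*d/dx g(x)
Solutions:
 g(x) = C1*cos(x)^4


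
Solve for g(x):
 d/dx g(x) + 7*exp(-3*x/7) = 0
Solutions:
 g(x) = C1 + 49*exp(-3*x/7)/3


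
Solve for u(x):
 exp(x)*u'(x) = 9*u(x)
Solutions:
 u(x) = C1*exp(-9*exp(-x))


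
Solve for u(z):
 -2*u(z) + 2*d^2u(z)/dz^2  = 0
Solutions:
 u(z) = C1*exp(-z) + C2*exp(z)


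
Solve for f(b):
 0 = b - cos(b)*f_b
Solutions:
 f(b) = C1 + Integral(b/cos(b), b)


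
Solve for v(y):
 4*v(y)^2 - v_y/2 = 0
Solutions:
 v(y) = -1/(C1 + 8*y)


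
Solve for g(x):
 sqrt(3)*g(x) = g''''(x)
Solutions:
 g(x) = C1*exp(-3^(1/8)*x) + C2*exp(3^(1/8)*x) + C3*sin(3^(1/8)*x) + C4*cos(3^(1/8)*x)


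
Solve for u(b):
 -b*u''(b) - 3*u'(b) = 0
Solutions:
 u(b) = C1 + C2/b^2


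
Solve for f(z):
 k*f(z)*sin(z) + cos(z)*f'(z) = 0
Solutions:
 f(z) = C1*exp(k*log(cos(z)))


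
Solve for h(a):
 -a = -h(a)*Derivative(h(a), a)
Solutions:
 h(a) = -sqrt(C1 + a^2)
 h(a) = sqrt(C1 + a^2)


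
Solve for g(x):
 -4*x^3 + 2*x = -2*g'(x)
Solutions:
 g(x) = C1 + x^4/2 - x^2/2


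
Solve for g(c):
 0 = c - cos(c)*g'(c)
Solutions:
 g(c) = C1 + Integral(c/cos(c), c)


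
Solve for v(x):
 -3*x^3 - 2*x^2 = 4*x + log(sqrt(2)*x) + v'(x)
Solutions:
 v(x) = C1 - 3*x^4/4 - 2*x^3/3 - 2*x^2 - x*log(x) - x*log(2)/2 + x


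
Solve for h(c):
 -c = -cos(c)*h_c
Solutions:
 h(c) = C1 + Integral(c/cos(c), c)


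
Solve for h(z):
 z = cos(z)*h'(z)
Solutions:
 h(z) = C1 + Integral(z/cos(z), z)


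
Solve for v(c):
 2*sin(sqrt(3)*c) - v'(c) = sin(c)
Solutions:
 v(c) = C1 + cos(c) - 2*sqrt(3)*cos(sqrt(3)*c)/3


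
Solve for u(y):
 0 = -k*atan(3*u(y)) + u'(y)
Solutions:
 Integral(1/atan(3*_y), (_y, u(y))) = C1 + k*y


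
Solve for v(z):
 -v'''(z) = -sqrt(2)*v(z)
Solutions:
 v(z) = C3*exp(2^(1/6)*z) + (C1*sin(2^(1/6)*sqrt(3)*z/2) + C2*cos(2^(1/6)*sqrt(3)*z/2))*exp(-2^(1/6)*z/2)


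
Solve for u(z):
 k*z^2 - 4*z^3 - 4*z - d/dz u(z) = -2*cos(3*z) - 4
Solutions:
 u(z) = C1 + k*z^3/3 - z^4 - 2*z^2 + 4*z + 2*sin(3*z)/3


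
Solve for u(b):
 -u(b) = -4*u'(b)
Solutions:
 u(b) = C1*exp(b/4)


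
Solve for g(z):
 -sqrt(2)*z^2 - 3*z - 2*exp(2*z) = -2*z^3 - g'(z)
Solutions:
 g(z) = C1 - z^4/2 + sqrt(2)*z^3/3 + 3*z^2/2 + exp(2*z)


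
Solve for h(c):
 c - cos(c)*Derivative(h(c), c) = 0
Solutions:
 h(c) = C1 + Integral(c/cos(c), c)


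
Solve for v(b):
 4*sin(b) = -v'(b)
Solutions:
 v(b) = C1 + 4*cos(b)


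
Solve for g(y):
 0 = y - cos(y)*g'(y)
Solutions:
 g(y) = C1 + Integral(y/cos(y), y)


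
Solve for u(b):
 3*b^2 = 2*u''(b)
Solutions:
 u(b) = C1 + C2*b + b^4/8


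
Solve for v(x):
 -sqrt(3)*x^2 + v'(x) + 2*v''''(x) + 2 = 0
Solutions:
 v(x) = C1 + C4*exp(-2^(2/3)*x/2) + sqrt(3)*x^3/3 - 2*x + (C2*sin(2^(2/3)*sqrt(3)*x/4) + C3*cos(2^(2/3)*sqrt(3)*x/4))*exp(2^(2/3)*x/4)


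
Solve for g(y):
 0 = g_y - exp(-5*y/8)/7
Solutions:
 g(y) = C1 - 8*exp(-5*y/8)/35


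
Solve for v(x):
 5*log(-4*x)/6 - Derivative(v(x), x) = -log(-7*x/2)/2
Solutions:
 v(x) = C1 + 4*x*log(-x)/3 + x*(-8 + 7*log(2) + 3*log(7))/6


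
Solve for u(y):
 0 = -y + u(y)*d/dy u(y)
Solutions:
 u(y) = -sqrt(C1 + y^2)
 u(y) = sqrt(C1 + y^2)


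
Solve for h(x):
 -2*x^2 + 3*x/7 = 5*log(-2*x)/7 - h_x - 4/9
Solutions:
 h(x) = C1 + 2*x^3/3 - 3*x^2/14 + 5*x*log(-x)/7 + x*(-73 + 45*log(2))/63


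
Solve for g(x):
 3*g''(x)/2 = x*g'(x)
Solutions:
 g(x) = C1 + C2*erfi(sqrt(3)*x/3)


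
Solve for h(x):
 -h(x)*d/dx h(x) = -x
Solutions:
 h(x) = -sqrt(C1 + x^2)
 h(x) = sqrt(C1 + x^2)


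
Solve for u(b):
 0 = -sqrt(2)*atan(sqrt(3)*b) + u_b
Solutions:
 u(b) = C1 + sqrt(2)*(b*atan(sqrt(3)*b) - sqrt(3)*log(3*b^2 + 1)/6)


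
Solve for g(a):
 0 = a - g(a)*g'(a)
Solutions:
 g(a) = -sqrt(C1 + a^2)
 g(a) = sqrt(C1 + a^2)


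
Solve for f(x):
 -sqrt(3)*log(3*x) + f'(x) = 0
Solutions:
 f(x) = C1 + sqrt(3)*x*log(x) - sqrt(3)*x + sqrt(3)*x*log(3)


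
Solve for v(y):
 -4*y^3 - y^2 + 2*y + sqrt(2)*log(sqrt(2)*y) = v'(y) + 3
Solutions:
 v(y) = C1 - y^4 - y^3/3 + y^2 + sqrt(2)*y*log(y) - 3*y - sqrt(2)*y + sqrt(2)*y*log(2)/2


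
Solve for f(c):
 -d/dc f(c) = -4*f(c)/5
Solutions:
 f(c) = C1*exp(4*c/5)


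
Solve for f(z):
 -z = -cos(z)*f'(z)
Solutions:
 f(z) = C1 + Integral(z/cos(z), z)


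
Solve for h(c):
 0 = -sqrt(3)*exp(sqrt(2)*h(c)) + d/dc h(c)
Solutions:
 h(c) = sqrt(2)*(2*log(-1/(C1 + sqrt(3)*c)) - log(2))/4


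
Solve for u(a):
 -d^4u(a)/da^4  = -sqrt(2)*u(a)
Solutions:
 u(a) = C1*exp(-2^(1/8)*a) + C2*exp(2^(1/8)*a) + C3*sin(2^(1/8)*a) + C4*cos(2^(1/8)*a)


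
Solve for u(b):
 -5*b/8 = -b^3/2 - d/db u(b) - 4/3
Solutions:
 u(b) = C1 - b^4/8 + 5*b^2/16 - 4*b/3


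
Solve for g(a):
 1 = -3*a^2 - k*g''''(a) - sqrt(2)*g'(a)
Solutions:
 g(a) = C1 + C2*exp(2^(1/6)*a*(-1/k)^(1/3)) + C3*exp(2^(1/6)*a*(-1/k)^(1/3)*(-1 + sqrt(3)*I)/2) + C4*exp(-2^(1/6)*a*(-1/k)^(1/3)*(1 + sqrt(3)*I)/2) - sqrt(2)*a^3/2 - sqrt(2)*a/2


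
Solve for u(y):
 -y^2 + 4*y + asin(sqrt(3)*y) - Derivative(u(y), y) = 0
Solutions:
 u(y) = C1 - y^3/3 + 2*y^2 + y*asin(sqrt(3)*y) + sqrt(3)*sqrt(1 - 3*y^2)/3


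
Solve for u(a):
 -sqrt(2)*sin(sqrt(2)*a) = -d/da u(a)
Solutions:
 u(a) = C1 - cos(sqrt(2)*a)


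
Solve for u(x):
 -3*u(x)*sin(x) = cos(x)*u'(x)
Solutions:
 u(x) = C1*cos(x)^3


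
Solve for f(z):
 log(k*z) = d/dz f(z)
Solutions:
 f(z) = C1 + z*log(k*z) - z


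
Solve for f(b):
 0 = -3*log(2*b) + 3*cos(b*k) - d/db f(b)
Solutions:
 f(b) = C1 - 3*b*log(b) - 3*b*log(2) + 3*b + 3*Piecewise((sin(b*k)/k, Ne(k, 0)), (b, True))


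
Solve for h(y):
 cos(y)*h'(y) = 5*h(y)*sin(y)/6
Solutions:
 h(y) = C1/cos(y)^(5/6)


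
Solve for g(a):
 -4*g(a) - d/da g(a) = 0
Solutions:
 g(a) = C1*exp(-4*a)


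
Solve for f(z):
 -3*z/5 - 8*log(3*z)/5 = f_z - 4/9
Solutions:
 f(z) = C1 - 3*z^2/10 - 8*z*log(z)/5 - 8*z*log(3)/5 + 92*z/45


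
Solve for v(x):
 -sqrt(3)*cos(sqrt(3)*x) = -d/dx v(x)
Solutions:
 v(x) = C1 + sin(sqrt(3)*x)


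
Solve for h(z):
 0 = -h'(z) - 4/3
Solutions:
 h(z) = C1 - 4*z/3


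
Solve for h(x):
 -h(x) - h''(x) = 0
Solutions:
 h(x) = C1*sin(x) + C2*cos(x)


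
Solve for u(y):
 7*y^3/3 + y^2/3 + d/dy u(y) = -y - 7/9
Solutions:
 u(y) = C1 - 7*y^4/12 - y^3/9 - y^2/2 - 7*y/9


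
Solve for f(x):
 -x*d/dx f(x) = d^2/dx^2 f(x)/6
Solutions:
 f(x) = C1 + C2*erf(sqrt(3)*x)


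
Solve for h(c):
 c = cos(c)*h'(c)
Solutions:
 h(c) = C1 + Integral(c/cos(c), c)


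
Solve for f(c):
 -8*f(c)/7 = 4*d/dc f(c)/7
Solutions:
 f(c) = C1*exp(-2*c)


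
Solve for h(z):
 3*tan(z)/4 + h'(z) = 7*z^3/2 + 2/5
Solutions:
 h(z) = C1 + 7*z^4/8 + 2*z/5 + 3*log(cos(z))/4


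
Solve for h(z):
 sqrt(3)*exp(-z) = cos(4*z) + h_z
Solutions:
 h(z) = C1 - sin(4*z)/4 - sqrt(3)*exp(-z)


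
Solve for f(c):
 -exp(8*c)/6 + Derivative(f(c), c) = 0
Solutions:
 f(c) = C1 + exp(8*c)/48


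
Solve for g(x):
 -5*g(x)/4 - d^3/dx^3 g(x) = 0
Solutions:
 g(x) = C3*exp(-10^(1/3)*x/2) + (C1*sin(10^(1/3)*sqrt(3)*x/4) + C2*cos(10^(1/3)*sqrt(3)*x/4))*exp(10^(1/3)*x/4)


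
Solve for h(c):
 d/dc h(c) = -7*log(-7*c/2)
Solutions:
 h(c) = C1 - 7*c*log(-c) + 7*c*(-log(7) + log(2) + 1)


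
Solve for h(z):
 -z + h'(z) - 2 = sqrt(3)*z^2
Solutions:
 h(z) = C1 + sqrt(3)*z^3/3 + z^2/2 + 2*z


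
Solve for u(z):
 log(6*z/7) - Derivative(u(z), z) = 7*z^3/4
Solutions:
 u(z) = C1 - 7*z^4/16 + z*log(z) - z + z*log(6/7)


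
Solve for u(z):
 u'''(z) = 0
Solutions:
 u(z) = C1 + C2*z + C3*z^2


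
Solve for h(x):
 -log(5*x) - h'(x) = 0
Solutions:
 h(x) = C1 - x*log(x) - x*log(5) + x


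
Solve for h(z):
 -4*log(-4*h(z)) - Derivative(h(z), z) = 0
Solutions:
 Integral(1/(log(-_y) + 2*log(2)), (_y, h(z)))/4 = C1 - z


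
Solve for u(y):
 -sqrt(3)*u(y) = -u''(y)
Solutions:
 u(y) = C1*exp(-3^(1/4)*y) + C2*exp(3^(1/4)*y)


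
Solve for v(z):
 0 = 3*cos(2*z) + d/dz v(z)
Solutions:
 v(z) = C1 - 3*sin(2*z)/2


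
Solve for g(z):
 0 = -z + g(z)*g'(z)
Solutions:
 g(z) = -sqrt(C1 + z^2)
 g(z) = sqrt(C1 + z^2)


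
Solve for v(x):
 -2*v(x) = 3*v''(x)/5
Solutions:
 v(x) = C1*sin(sqrt(30)*x/3) + C2*cos(sqrt(30)*x/3)


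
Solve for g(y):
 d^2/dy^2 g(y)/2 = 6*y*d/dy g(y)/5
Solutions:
 g(y) = C1 + C2*erfi(sqrt(30)*y/5)


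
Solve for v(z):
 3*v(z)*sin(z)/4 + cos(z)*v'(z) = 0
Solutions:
 v(z) = C1*cos(z)^(3/4)


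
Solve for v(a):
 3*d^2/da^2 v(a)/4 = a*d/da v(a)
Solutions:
 v(a) = C1 + C2*erfi(sqrt(6)*a/3)


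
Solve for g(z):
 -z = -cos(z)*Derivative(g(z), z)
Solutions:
 g(z) = C1 + Integral(z/cos(z), z)


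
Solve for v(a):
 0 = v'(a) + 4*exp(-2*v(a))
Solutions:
 v(a) = log(-sqrt(C1 - 8*a))
 v(a) = log(C1 - 8*a)/2


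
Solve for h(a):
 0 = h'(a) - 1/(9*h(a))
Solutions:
 h(a) = -sqrt(C1 + 2*a)/3
 h(a) = sqrt(C1 + 2*a)/3


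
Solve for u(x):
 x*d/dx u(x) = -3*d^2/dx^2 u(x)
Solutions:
 u(x) = C1 + C2*erf(sqrt(6)*x/6)


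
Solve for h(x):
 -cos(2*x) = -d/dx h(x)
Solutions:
 h(x) = C1 + sin(2*x)/2


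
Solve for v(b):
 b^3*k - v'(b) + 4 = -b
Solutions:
 v(b) = C1 + b^4*k/4 + b^2/2 + 4*b


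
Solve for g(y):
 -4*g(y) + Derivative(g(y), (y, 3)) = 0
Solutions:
 g(y) = C3*exp(2^(2/3)*y) + (C1*sin(2^(2/3)*sqrt(3)*y/2) + C2*cos(2^(2/3)*sqrt(3)*y/2))*exp(-2^(2/3)*y/2)


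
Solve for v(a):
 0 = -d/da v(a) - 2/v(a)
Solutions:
 v(a) = -sqrt(C1 - 4*a)
 v(a) = sqrt(C1 - 4*a)


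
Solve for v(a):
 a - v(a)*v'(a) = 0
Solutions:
 v(a) = -sqrt(C1 + a^2)
 v(a) = sqrt(C1 + a^2)


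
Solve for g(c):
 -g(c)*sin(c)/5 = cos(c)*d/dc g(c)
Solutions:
 g(c) = C1*cos(c)^(1/5)


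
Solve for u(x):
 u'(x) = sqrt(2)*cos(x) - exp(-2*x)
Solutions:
 u(x) = C1 + sqrt(2)*sin(x) + exp(-2*x)/2


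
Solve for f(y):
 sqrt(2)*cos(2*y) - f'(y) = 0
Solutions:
 f(y) = C1 + sqrt(2)*sin(2*y)/2


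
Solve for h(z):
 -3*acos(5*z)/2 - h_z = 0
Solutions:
 h(z) = C1 - 3*z*acos(5*z)/2 + 3*sqrt(1 - 25*z^2)/10


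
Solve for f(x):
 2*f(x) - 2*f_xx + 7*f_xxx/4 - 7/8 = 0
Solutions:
 f(x) = C1*exp(x*(32*2^(1/3)/(21*sqrt(3201) + 1195)^(1/3) + 16 + 2^(2/3)*(21*sqrt(3201) + 1195)^(1/3))/42)*sin(2^(1/3)*sqrt(3)*x*(-2^(1/3)*(21*sqrt(3201) + 1195)^(1/3) + 32/(21*sqrt(3201) + 1195)^(1/3))/42) + C2*exp(x*(32*2^(1/3)/(21*sqrt(3201) + 1195)^(1/3) + 16 + 2^(2/3)*(21*sqrt(3201) + 1195)^(1/3))/42)*cos(2^(1/3)*sqrt(3)*x*(-2^(1/3)*(21*sqrt(3201) + 1195)^(1/3) + 32/(21*sqrt(3201) + 1195)^(1/3))/42) + C3*exp(x*(-2^(2/3)*(21*sqrt(3201) + 1195)^(1/3) - 32*2^(1/3)/(21*sqrt(3201) + 1195)^(1/3) + 8)/21) + 7/16


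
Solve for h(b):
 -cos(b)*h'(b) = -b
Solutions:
 h(b) = C1 + Integral(b/cos(b), b)


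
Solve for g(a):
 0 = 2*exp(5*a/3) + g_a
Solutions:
 g(a) = C1 - 6*exp(5*a/3)/5


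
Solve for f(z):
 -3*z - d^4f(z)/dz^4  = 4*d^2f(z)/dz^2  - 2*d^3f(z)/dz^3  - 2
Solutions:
 f(z) = C1 + C2*z - z^3/8 + z^2/16 + (C3*sin(sqrt(3)*z) + C4*cos(sqrt(3)*z))*exp(z)


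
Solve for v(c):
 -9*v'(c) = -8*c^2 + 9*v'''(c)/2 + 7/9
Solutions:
 v(c) = C1 + C2*sin(sqrt(2)*c) + C3*cos(sqrt(2)*c) + 8*c^3/27 - 79*c/81


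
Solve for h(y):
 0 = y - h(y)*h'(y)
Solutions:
 h(y) = -sqrt(C1 + y^2)
 h(y) = sqrt(C1 + y^2)


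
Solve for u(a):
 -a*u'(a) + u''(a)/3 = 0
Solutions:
 u(a) = C1 + C2*erfi(sqrt(6)*a/2)


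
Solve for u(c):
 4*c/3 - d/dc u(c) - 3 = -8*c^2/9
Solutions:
 u(c) = C1 + 8*c^3/27 + 2*c^2/3 - 3*c


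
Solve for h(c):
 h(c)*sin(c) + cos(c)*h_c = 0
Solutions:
 h(c) = C1*cos(c)


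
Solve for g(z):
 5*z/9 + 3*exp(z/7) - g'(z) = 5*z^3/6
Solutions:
 g(z) = C1 - 5*z^4/24 + 5*z^2/18 + 21*exp(z/7)


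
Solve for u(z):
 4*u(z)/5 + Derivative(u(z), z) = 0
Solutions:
 u(z) = C1*exp(-4*z/5)


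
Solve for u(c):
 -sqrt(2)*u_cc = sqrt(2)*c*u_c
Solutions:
 u(c) = C1 + C2*erf(sqrt(2)*c/2)


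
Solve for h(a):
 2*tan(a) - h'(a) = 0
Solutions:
 h(a) = C1 - 2*log(cos(a))


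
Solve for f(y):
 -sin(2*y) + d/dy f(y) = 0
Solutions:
 f(y) = C1 - cos(2*y)/2


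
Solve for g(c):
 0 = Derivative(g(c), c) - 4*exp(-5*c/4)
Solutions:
 g(c) = C1 - 16*exp(-5*c/4)/5


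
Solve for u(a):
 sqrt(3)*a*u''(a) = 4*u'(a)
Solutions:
 u(a) = C1 + C2*a^(1 + 4*sqrt(3)/3)


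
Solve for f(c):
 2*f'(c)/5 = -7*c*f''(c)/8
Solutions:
 f(c) = C1 + C2*c^(19/35)


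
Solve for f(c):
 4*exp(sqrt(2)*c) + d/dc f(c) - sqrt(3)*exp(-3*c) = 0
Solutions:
 f(c) = C1 - 2*sqrt(2)*exp(sqrt(2)*c) - sqrt(3)*exp(-3*c)/3


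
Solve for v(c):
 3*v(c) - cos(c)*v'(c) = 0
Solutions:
 v(c) = C1*(sin(c) + 1)^(3/2)/(sin(c) - 1)^(3/2)


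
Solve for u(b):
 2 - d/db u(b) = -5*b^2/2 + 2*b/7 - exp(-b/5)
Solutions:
 u(b) = C1 + 5*b^3/6 - b^2/7 + 2*b - 5*exp(-b/5)


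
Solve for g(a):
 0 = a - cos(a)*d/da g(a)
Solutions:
 g(a) = C1 + Integral(a/cos(a), a)


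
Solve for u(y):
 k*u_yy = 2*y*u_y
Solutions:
 u(y) = C1 + C2*erf(y*sqrt(-1/k))/sqrt(-1/k)


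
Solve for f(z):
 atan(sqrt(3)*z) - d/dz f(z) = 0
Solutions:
 f(z) = C1 + z*atan(sqrt(3)*z) - sqrt(3)*log(3*z^2 + 1)/6


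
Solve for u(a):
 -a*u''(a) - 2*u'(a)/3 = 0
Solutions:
 u(a) = C1 + C2*a^(1/3)


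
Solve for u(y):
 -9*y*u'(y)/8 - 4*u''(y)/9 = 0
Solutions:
 u(y) = C1 + C2*erf(9*y/8)


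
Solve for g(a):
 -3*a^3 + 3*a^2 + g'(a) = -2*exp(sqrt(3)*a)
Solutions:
 g(a) = C1 + 3*a^4/4 - a^3 - 2*sqrt(3)*exp(sqrt(3)*a)/3


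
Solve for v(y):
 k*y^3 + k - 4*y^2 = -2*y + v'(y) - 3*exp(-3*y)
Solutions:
 v(y) = C1 + k*y^4/4 + k*y - 4*y^3/3 + y^2 - exp(-3*y)


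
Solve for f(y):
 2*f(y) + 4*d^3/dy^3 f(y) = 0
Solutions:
 f(y) = C3*exp(-2^(2/3)*y/2) + (C1*sin(2^(2/3)*sqrt(3)*y/4) + C2*cos(2^(2/3)*sqrt(3)*y/4))*exp(2^(2/3)*y/4)


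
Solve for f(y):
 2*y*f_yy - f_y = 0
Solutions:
 f(y) = C1 + C2*y^(3/2)


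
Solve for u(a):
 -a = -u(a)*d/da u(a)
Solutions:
 u(a) = -sqrt(C1 + a^2)
 u(a) = sqrt(C1 + a^2)


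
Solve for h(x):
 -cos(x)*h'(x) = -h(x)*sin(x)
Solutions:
 h(x) = C1/cos(x)


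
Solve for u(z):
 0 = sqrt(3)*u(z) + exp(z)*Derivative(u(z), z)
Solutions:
 u(z) = C1*exp(sqrt(3)*exp(-z))


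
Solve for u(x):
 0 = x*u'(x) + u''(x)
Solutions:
 u(x) = C1 + C2*erf(sqrt(2)*x/2)


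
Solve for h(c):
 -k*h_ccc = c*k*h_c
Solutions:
 h(c) = C1 + Integral(C2*airyai(-c) + C3*airybi(-c), c)


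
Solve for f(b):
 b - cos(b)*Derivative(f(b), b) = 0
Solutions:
 f(b) = C1 + Integral(b/cos(b), b)


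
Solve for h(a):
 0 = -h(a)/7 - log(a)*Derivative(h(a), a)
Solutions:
 h(a) = C1*exp(-li(a)/7)


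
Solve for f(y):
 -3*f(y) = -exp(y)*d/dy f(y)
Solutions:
 f(y) = C1*exp(-3*exp(-y))


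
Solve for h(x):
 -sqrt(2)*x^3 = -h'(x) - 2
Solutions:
 h(x) = C1 + sqrt(2)*x^4/4 - 2*x


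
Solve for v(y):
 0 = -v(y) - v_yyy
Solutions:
 v(y) = C3*exp(-y) + (C1*sin(sqrt(3)*y/2) + C2*cos(sqrt(3)*y/2))*exp(y/2)


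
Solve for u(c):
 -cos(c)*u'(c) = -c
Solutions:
 u(c) = C1 + Integral(c/cos(c), c)


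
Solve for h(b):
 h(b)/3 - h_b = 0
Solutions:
 h(b) = C1*exp(b/3)


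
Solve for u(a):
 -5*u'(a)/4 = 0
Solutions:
 u(a) = C1


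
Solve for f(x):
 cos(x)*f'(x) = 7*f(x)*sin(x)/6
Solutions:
 f(x) = C1/cos(x)^(7/6)


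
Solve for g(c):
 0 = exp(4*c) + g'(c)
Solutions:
 g(c) = C1 - exp(4*c)/4


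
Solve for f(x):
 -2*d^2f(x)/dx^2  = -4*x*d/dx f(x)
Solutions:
 f(x) = C1 + C2*erfi(x)


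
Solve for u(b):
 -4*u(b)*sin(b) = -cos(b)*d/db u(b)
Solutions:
 u(b) = C1/cos(b)^4


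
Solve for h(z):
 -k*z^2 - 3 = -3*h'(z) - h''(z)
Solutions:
 h(z) = C1 + C2*exp(-3*z) + k*z^3/9 - k*z^2/9 + 2*k*z/27 + z


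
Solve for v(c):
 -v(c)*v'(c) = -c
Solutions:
 v(c) = -sqrt(C1 + c^2)
 v(c) = sqrt(C1 + c^2)


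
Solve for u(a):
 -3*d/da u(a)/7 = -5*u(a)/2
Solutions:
 u(a) = C1*exp(35*a/6)


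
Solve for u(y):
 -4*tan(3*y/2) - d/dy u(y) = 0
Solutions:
 u(y) = C1 + 8*log(cos(3*y/2))/3


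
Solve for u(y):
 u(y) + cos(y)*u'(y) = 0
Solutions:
 u(y) = C1*sqrt(sin(y) - 1)/sqrt(sin(y) + 1)


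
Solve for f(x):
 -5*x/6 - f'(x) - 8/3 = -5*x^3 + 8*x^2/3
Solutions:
 f(x) = C1 + 5*x^4/4 - 8*x^3/9 - 5*x^2/12 - 8*x/3


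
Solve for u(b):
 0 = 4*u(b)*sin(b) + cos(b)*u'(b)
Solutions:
 u(b) = C1*cos(b)^4


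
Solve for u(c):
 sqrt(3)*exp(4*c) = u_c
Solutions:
 u(c) = C1 + sqrt(3)*exp(4*c)/4


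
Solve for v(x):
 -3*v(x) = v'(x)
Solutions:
 v(x) = C1*exp(-3*x)


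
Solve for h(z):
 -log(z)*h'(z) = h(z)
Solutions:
 h(z) = C1*exp(-li(z))


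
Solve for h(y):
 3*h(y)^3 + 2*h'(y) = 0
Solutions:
 h(y) = -sqrt(-1/(C1 - 3*y))
 h(y) = sqrt(-1/(C1 - 3*y))


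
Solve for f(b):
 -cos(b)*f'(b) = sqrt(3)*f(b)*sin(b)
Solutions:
 f(b) = C1*cos(b)^(sqrt(3))


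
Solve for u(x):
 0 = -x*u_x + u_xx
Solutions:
 u(x) = C1 + C2*erfi(sqrt(2)*x/2)


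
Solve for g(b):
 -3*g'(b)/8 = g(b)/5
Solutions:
 g(b) = C1*exp(-8*b/15)


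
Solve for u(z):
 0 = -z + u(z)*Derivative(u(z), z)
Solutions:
 u(z) = -sqrt(C1 + z^2)
 u(z) = sqrt(C1 + z^2)


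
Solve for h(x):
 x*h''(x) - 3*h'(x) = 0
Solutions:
 h(x) = C1 + C2*x^4


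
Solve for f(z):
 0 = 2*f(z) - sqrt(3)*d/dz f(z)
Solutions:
 f(z) = C1*exp(2*sqrt(3)*z/3)


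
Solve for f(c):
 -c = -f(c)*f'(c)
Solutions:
 f(c) = -sqrt(C1 + c^2)
 f(c) = sqrt(C1 + c^2)


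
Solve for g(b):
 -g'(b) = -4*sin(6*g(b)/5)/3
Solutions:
 -4*b/3 + 5*log(cos(6*g(b)/5) - 1)/12 - 5*log(cos(6*g(b)/5) + 1)/12 = C1


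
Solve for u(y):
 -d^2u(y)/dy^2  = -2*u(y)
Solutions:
 u(y) = C1*exp(-sqrt(2)*y) + C2*exp(sqrt(2)*y)


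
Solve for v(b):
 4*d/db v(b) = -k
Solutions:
 v(b) = C1 - b*k/4


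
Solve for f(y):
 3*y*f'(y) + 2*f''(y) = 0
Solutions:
 f(y) = C1 + C2*erf(sqrt(3)*y/2)


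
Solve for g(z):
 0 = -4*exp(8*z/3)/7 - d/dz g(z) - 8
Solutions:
 g(z) = C1 - 8*z - 3*exp(8*z/3)/14


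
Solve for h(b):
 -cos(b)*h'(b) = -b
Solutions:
 h(b) = C1 + Integral(b/cos(b), b)


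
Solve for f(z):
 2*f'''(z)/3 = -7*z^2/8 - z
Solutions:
 f(z) = C1 + C2*z + C3*z^2 - 7*z^5/320 - z^4/16


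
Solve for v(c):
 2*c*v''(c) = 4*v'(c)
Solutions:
 v(c) = C1 + C2*c^3


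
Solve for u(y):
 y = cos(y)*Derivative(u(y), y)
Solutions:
 u(y) = C1 + Integral(y/cos(y), y)


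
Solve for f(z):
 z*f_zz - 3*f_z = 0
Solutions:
 f(z) = C1 + C2*z^4


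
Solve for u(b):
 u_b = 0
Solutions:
 u(b) = C1


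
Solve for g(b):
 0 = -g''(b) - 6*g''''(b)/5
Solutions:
 g(b) = C1 + C2*b + C3*sin(sqrt(30)*b/6) + C4*cos(sqrt(30)*b/6)


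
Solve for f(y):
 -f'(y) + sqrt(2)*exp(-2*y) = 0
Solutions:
 f(y) = C1 - sqrt(2)*exp(-2*y)/2


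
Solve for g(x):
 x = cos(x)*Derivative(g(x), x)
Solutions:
 g(x) = C1 + Integral(x/cos(x), x)


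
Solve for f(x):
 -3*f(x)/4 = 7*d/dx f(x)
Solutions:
 f(x) = C1*exp(-3*x/28)


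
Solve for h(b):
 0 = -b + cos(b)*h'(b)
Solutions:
 h(b) = C1 + Integral(b/cos(b), b)


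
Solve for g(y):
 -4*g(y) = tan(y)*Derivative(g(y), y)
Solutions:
 g(y) = C1/sin(y)^4


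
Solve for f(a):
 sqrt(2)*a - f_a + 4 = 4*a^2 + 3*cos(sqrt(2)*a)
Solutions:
 f(a) = C1 - 4*a^3/3 + sqrt(2)*a^2/2 + 4*a - 3*sqrt(2)*sin(sqrt(2)*a)/2


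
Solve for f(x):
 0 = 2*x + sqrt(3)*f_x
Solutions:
 f(x) = C1 - sqrt(3)*x^2/3


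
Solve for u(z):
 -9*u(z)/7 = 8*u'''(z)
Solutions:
 u(z) = C3*exp(-21^(2/3)*z/14) + (C1*sin(3*3^(1/6)*7^(2/3)*z/28) + C2*cos(3*3^(1/6)*7^(2/3)*z/28))*exp(21^(2/3)*z/28)


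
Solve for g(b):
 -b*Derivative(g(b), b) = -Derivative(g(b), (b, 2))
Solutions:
 g(b) = C1 + C2*erfi(sqrt(2)*b/2)


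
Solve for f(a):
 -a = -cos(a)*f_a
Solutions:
 f(a) = C1 + Integral(a/cos(a), a)


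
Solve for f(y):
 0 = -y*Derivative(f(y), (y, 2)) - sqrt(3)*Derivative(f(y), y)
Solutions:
 f(y) = C1 + C2*y^(1 - sqrt(3))


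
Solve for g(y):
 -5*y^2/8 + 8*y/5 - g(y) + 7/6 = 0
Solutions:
 g(y) = -5*y^2/8 + 8*y/5 + 7/6


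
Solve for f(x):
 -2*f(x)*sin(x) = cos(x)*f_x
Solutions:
 f(x) = C1*cos(x)^2


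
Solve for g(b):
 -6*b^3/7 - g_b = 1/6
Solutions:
 g(b) = C1 - 3*b^4/14 - b/6


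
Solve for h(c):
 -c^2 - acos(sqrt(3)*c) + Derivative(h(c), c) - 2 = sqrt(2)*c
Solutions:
 h(c) = C1 + c^3/3 + sqrt(2)*c^2/2 + c*acos(sqrt(3)*c) + 2*c - sqrt(3)*sqrt(1 - 3*c^2)/3


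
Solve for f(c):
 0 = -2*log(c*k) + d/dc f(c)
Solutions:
 f(c) = C1 + 2*c*log(c*k) - 2*c


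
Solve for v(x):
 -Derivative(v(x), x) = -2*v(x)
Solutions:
 v(x) = C1*exp(2*x)


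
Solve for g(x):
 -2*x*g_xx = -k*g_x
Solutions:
 g(x) = C1 + x^(re(k)/2 + 1)*(C2*sin(log(x)*Abs(im(k))/2) + C3*cos(log(x)*im(k)/2))


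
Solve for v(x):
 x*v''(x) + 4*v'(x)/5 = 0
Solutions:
 v(x) = C1 + C2*x^(1/5)


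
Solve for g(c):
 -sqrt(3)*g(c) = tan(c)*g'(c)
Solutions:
 g(c) = C1/sin(c)^(sqrt(3))


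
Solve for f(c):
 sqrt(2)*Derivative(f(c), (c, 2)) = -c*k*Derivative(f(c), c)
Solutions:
 f(c) = Piecewise((-2^(3/4)*sqrt(pi)*C1*erf(2^(1/4)*c*sqrt(k)/2)/(2*sqrt(k)) - C2, (k > 0) | (k < 0)), (-C1*c - C2, True))


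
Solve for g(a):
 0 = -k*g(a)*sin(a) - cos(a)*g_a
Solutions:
 g(a) = C1*exp(k*log(cos(a)))


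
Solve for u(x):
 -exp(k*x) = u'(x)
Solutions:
 u(x) = C1 - exp(k*x)/k


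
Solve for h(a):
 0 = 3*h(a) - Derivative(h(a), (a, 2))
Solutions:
 h(a) = C1*exp(-sqrt(3)*a) + C2*exp(sqrt(3)*a)


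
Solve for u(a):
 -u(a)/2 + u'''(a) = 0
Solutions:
 u(a) = C3*exp(2^(2/3)*a/2) + (C1*sin(2^(2/3)*sqrt(3)*a/4) + C2*cos(2^(2/3)*sqrt(3)*a/4))*exp(-2^(2/3)*a/4)


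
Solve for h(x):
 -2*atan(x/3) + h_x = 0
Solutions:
 h(x) = C1 + 2*x*atan(x/3) - 3*log(x^2 + 9)


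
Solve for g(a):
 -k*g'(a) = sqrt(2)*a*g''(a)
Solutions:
 g(a) = C1 + a^(-sqrt(2)*re(k)/2 + 1)*(C2*sin(sqrt(2)*log(a)*Abs(im(k))/2) + C3*cos(sqrt(2)*log(a)*im(k)/2))


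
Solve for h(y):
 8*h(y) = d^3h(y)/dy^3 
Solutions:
 h(y) = C3*exp(2*y) + (C1*sin(sqrt(3)*y) + C2*cos(sqrt(3)*y))*exp(-y)


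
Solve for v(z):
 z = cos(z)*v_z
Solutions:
 v(z) = C1 + Integral(z/cos(z), z)


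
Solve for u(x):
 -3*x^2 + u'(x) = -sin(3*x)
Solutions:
 u(x) = C1 + x^3 + cos(3*x)/3


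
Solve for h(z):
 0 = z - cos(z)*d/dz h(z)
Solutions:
 h(z) = C1 + Integral(z/cos(z), z)


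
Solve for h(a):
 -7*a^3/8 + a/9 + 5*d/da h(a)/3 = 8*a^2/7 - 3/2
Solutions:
 h(a) = C1 + 21*a^4/160 + 8*a^3/35 - a^2/30 - 9*a/10


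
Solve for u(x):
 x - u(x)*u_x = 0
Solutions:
 u(x) = -sqrt(C1 + x^2)
 u(x) = sqrt(C1 + x^2)


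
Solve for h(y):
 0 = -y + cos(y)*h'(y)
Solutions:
 h(y) = C1 + Integral(y/cos(y), y)


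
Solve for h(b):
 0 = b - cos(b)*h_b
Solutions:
 h(b) = C1 + Integral(b/cos(b), b)


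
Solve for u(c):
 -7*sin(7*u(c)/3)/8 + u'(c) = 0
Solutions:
 -7*c/8 + 3*log(cos(7*u(c)/3) - 1)/14 - 3*log(cos(7*u(c)/3) + 1)/14 = C1


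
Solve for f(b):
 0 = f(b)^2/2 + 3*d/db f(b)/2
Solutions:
 f(b) = 3/(C1 + b)


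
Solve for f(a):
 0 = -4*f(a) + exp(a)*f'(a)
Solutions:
 f(a) = C1*exp(-4*exp(-a))


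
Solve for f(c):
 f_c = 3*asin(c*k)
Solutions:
 f(c) = C1 + 3*Piecewise((c*asin(c*k) + sqrt(-c^2*k^2 + 1)/k, Ne(k, 0)), (0, True))


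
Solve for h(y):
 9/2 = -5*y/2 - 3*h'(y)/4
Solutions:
 h(y) = C1 - 5*y^2/3 - 6*y


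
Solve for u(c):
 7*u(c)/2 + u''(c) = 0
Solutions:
 u(c) = C1*sin(sqrt(14)*c/2) + C2*cos(sqrt(14)*c/2)


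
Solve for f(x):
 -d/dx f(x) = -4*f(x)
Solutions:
 f(x) = C1*exp(4*x)


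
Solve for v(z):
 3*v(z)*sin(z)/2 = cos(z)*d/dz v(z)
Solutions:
 v(z) = C1/cos(z)^(3/2)


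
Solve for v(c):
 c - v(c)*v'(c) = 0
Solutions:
 v(c) = -sqrt(C1 + c^2)
 v(c) = sqrt(C1 + c^2)


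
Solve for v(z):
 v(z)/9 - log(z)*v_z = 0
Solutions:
 v(z) = C1*exp(li(z)/9)


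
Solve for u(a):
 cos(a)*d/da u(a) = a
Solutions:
 u(a) = C1 + Integral(a/cos(a), a)


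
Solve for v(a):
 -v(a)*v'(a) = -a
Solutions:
 v(a) = -sqrt(C1 + a^2)
 v(a) = sqrt(C1 + a^2)


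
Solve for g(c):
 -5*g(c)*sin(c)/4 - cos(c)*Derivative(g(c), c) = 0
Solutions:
 g(c) = C1*cos(c)^(5/4)


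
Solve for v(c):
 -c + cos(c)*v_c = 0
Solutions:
 v(c) = C1 + Integral(c/cos(c), c)


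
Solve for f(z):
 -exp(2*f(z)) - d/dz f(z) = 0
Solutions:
 f(z) = log(-sqrt(-1/(C1 - z))) - log(2)/2
 f(z) = log(-1/(C1 - z))/2 - log(2)/2


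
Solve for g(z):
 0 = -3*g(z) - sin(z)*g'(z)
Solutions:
 g(z) = C1*(cos(z) + 1)^(3/2)/(cos(z) - 1)^(3/2)


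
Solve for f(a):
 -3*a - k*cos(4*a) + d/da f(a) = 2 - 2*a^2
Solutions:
 f(a) = C1 - 2*a^3/3 + 3*a^2/2 + 2*a + k*sin(4*a)/4


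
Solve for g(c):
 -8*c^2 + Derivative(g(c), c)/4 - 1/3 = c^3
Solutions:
 g(c) = C1 + c^4 + 32*c^3/3 + 4*c/3


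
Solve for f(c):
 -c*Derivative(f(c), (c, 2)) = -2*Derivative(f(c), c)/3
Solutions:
 f(c) = C1 + C2*c^(5/3)


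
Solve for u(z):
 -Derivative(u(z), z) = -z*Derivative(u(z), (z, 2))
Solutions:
 u(z) = C1 + C2*z^2


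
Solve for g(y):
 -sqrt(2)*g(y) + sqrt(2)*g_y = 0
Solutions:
 g(y) = C1*exp(y)


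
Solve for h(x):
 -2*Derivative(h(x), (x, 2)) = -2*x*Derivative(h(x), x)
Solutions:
 h(x) = C1 + C2*erfi(sqrt(2)*x/2)


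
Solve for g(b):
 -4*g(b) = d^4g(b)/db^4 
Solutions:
 g(b) = (C1*sin(b) + C2*cos(b))*exp(-b) + (C3*sin(b) + C4*cos(b))*exp(b)


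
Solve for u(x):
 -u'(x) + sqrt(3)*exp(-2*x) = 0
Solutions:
 u(x) = C1 - sqrt(3)*exp(-2*x)/2


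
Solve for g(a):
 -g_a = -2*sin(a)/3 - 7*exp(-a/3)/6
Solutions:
 g(a) = C1 - 2*cos(a)/3 - 7*exp(-a/3)/2


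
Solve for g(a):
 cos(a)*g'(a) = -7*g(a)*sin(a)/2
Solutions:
 g(a) = C1*cos(a)^(7/2)


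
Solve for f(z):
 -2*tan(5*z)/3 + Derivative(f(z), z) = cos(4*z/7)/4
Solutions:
 f(z) = C1 - 2*log(cos(5*z))/15 + 7*sin(4*z/7)/16


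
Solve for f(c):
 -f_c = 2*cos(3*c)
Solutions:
 f(c) = C1 - 2*sin(3*c)/3


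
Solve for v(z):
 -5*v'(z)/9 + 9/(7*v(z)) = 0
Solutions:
 v(z) = -sqrt(C1 + 5670*z)/35
 v(z) = sqrt(C1 + 5670*z)/35


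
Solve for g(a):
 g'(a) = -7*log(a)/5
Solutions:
 g(a) = C1 - 7*a*log(a)/5 + 7*a/5


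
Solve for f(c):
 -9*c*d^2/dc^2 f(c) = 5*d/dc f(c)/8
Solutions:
 f(c) = C1 + C2*c^(67/72)


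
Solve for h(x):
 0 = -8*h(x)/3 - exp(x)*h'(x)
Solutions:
 h(x) = C1*exp(8*exp(-x)/3)


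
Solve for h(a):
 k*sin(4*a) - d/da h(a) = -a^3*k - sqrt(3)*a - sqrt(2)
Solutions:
 h(a) = C1 + a^4*k/4 + sqrt(3)*a^2/2 + sqrt(2)*a - k*cos(4*a)/4


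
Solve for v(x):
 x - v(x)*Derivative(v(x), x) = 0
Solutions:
 v(x) = -sqrt(C1 + x^2)
 v(x) = sqrt(C1 + x^2)


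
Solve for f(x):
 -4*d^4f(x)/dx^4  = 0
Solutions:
 f(x) = C1 + C2*x + C3*x^2 + C4*x^3


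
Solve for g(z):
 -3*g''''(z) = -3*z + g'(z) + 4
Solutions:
 g(z) = C1 + C4*exp(-3^(2/3)*z/3) + 3*z^2/2 - 4*z + (C2*sin(3^(1/6)*z/2) + C3*cos(3^(1/6)*z/2))*exp(3^(2/3)*z/6)


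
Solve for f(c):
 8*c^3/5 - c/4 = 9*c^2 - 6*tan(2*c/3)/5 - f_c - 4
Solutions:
 f(c) = C1 - 2*c^4/5 + 3*c^3 + c^2/8 - 4*c + 9*log(cos(2*c/3))/5


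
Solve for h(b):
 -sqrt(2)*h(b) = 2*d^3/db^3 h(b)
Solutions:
 h(b) = C3*exp(-2^(5/6)*b/2) + (C1*sin(2^(5/6)*sqrt(3)*b/4) + C2*cos(2^(5/6)*sqrt(3)*b/4))*exp(2^(5/6)*b/4)


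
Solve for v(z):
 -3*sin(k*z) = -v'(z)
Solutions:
 v(z) = C1 - 3*cos(k*z)/k


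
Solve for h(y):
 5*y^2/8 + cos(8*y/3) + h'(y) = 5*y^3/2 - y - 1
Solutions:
 h(y) = C1 + 5*y^4/8 - 5*y^3/24 - y^2/2 - y - 3*sin(8*y/3)/8


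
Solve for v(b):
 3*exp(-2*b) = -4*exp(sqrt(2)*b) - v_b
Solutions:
 v(b) = C1 - 2*sqrt(2)*exp(sqrt(2)*b) + 3*exp(-2*b)/2


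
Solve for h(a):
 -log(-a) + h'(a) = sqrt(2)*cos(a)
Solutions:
 h(a) = C1 + a*log(-a) - a + sqrt(2)*sin(a)


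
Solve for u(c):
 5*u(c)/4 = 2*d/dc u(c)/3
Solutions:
 u(c) = C1*exp(15*c/8)


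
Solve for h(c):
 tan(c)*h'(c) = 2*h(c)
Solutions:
 h(c) = C1*sin(c)^2


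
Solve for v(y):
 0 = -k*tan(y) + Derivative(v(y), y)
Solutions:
 v(y) = C1 - k*log(cos(y))


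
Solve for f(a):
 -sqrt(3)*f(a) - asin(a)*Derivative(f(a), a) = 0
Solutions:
 f(a) = C1*exp(-sqrt(3)*Integral(1/asin(a), a))


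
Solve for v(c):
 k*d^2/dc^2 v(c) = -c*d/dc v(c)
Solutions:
 v(c) = C1 + C2*sqrt(k)*erf(sqrt(2)*c*sqrt(1/k)/2)


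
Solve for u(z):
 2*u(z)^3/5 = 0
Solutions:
 u(z) = 0


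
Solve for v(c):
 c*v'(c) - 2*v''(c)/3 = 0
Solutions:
 v(c) = C1 + C2*erfi(sqrt(3)*c/2)


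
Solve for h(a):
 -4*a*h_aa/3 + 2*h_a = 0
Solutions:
 h(a) = C1 + C2*a^(5/2)


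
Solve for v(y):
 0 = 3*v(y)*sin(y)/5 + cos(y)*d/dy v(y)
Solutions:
 v(y) = C1*cos(y)^(3/5)


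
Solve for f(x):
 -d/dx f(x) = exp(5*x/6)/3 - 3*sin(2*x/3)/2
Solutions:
 f(x) = C1 - 2*exp(5*x/6)/5 - 9*cos(2*x/3)/4


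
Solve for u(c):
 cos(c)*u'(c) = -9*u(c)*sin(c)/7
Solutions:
 u(c) = C1*cos(c)^(9/7)


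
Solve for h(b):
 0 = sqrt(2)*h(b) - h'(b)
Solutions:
 h(b) = C1*exp(sqrt(2)*b)


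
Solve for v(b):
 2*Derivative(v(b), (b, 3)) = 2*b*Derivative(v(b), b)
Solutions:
 v(b) = C1 + Integral(C2*airyai(b) + C3*airybi(b), b)


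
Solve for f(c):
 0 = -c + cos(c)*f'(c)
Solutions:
 f(c) = C1 + Integral(c/cos(c), c)


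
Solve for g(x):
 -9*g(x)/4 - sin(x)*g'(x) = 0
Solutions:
 g(x) = C1*(cos(x) + 1)^(9/8)/(cos(x) - 1)^(9/8)


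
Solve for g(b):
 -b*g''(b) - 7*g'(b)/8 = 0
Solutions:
 g(b) = C1 + C2*b^(1/8)


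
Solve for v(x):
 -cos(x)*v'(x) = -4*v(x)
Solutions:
 v(x) = C1*(sin(x)^2 + 2*sin(x) + 1)/(sin(x)^2 - 2*sin(x) + 1)


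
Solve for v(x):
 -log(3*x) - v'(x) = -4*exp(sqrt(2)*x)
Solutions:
 v(x) = C1 - x*log(x) + x*(1 - log(3)) + 2*sqrt(2)*exp(sqrt(2)*x)


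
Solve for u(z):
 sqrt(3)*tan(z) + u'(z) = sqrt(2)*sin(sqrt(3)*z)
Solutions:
 u(z) = C1 + sqrt(3)*log(cos(z)) - sqrt(6)*cos(sqrt(3)*z)/3


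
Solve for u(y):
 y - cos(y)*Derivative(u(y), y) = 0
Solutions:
 u(y) = C1 + Integral(y/cos(y), y)


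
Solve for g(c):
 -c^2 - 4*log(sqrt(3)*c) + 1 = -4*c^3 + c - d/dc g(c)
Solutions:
 g(c) = C1 - c^4 + c^3/3 + c^2/2 + 4*c*log(c) - 5*c + c*log(9)


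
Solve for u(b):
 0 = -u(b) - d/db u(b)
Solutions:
 u(b) = C1*exp(-b)


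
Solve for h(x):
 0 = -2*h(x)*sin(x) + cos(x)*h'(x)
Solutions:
 h(x) = C1/cos(x)^2


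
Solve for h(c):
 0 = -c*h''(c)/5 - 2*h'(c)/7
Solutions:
 h(c) = C1 + C2/c^(3/7)


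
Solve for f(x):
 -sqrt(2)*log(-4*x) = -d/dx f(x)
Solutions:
 f(x) = C1 + sqrt(2)*x*log(-x) + sqrt(2)*x*(-1 + 2*log(2))


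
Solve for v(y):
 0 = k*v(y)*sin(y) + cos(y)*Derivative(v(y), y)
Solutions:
 v(y) = C1*exp(k*log(cos(y)))


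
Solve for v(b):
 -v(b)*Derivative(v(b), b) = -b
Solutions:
 v(b) = -sqrt(C1 + b^2)
 v(b) = sqrt(C1 + b^2)


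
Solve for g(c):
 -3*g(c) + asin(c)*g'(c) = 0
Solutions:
 g(c) = C1*exp(3*Integral(1/asin(c), c))


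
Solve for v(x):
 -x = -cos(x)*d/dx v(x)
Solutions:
 v(x) = C1 + Integral(x/cos(x), x)


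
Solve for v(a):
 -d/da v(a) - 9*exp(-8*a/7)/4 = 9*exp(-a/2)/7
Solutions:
 v(a) = C1 + 18*exp(-a/2)/7 + 63*exp(-8*a/7)/32


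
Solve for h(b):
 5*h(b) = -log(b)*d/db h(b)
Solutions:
 h(b) = C1*exp(-5*li(b))


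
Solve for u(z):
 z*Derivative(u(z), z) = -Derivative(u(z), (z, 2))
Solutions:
 u(z) = C1 + C2*erf(sqrt(2)*z/2)


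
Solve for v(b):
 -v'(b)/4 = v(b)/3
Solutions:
 v(b) = C1*exp(-4*b/3)


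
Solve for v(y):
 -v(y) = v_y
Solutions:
 v(y) = C1*exp(-y)


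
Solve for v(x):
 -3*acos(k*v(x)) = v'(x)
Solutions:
 Integral(1/acos(_y*k), (_y, v(x))) = C1 - 3*x


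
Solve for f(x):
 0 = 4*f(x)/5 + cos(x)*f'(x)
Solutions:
 f(x) = C1*(sin(x) - 1)^(2/5)/(sin(x) + 1)^(2/5)


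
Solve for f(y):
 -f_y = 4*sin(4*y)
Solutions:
 f(y) = C1 + cos(4*y)


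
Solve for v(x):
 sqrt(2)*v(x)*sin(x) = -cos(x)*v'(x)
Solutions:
 v(x) = C1*cos(x)^(sqrt(2))


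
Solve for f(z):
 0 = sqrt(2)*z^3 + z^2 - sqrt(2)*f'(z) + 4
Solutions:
 f(z) = C1 + z^4/4 + sqrt(2)*z^3/6 + 2*sqrt(2)*z


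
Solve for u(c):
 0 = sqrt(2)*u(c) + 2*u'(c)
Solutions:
 u(c) = C1*exp(-sqrt(2)*c/2)


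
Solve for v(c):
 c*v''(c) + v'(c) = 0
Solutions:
 v(c) = C1 + C2*log(c)


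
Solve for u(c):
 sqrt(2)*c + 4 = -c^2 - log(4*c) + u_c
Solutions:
 u(c) = C1 + c^3/3 + sqrt(2)*c^2/2 + c*log(c) + c*log(4) + 3*c


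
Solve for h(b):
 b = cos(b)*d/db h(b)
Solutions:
 h(b) = C1 + Integral(b/cos(b), b)


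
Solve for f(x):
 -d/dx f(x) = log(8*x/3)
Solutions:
 f(x) = C1 - x*log(x) + x*log(3/8) + x


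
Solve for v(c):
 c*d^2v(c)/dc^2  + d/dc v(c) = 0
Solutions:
 v(c) = C1 + C2*log(c)


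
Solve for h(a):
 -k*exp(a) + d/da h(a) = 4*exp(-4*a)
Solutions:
 h(a) = C1 + k*exp(a) - exp(-4*a)


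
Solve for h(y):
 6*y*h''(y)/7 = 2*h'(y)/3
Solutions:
 h(y) = C1 + C2*y^(16/9)


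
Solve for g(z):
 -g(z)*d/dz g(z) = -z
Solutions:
 g(z) = -sqrt(C1 + z^2)
 g(z) = sqrt(C1 + z^2)


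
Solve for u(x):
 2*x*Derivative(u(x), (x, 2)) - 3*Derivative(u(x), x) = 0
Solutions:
 u(x) = C1 + C2*x^(5/2)


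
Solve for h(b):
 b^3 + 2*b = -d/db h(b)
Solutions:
 h(b) = C1 - b^4/4 - b^2


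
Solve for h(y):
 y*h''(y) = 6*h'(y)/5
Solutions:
 h(y) = C1 + C2*y^(11/5)


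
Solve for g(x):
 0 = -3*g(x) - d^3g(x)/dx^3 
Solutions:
 g(x) = C3*exp(-3^(1/3)*x) + (C1*sin(3^(5/6)*x/2) + C2*cos(3^(5/6)*x/2))*exp(3^(1/3)*x/2)


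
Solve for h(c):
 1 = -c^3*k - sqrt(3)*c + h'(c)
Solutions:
 h(c) = C1 + c^4*k/4 + sqrt(3)*c^2/2 + c
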